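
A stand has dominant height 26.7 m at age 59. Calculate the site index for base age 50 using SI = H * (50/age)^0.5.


50/59 = 0.847458
(0.847458)^0.5 = 0.920575
SI = 26.7 * 0.920575 = 24.5794 ≈ 24.6 m

24.6 m


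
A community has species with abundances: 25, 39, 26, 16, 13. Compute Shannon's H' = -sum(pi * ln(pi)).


Total N = 25 + 39 + 26 + 16 + 13 = 119
Per-species terms:
  p = 25/119 = 0.210084; ln(p) = -1.560248; p*ln(p) = 0.210084 * (-1.560248) = -0.327783
  p = 39/119 = 0.327731; ln(p) = -1.115562; p*ln(p) = 0.327731 * (-1.115562) = -0.365604
  p = 26/119 = 0.218487; ln(p) = -1.521029; p*ln(p) = 0.218487 * (-1.521029) = -0.332325
  p = 16/119 = 0.134454; ln(p) = -2.006533; p*ln(p) = 0.134454 * (-2.006533) = -0.269786
  p = 13/119 = 0.109244; ln(p) = -2.214171; p*ln(p) = 0.109244 * (-2.214171) = -0.241885
sum(p*ln(p)) = (-0.327783) + (-0.365604) + (-0.332325) + (-0.269786) + (-0.241885) = -1.537383
H' = -(-1.537383) = 1.537383 ≈ 1.5374

1.5374


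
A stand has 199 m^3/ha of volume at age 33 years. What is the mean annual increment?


MAI = 199 / 33 = 6.0303 ≈ 6.03 m^3/ha/yr

6.03 m^3/ha/yr


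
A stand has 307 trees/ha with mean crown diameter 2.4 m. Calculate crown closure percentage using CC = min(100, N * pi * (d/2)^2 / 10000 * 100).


(d/2)^2 = (2.4/2)^2 = 1.2^2 = 1.44
Crown area = 3.141593 * 1.44 = 4.52389 m^2
N * area / 10000 * 100 = 307 * 4.52389 / 10000 * 100 = 13.8883
CC = min(100, 13.8883) = 13.8883 ≈ 13.9%

13.9%


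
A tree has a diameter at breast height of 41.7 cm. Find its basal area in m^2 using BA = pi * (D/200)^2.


D/200 = 41.7/200 = 0.2085 m
(D/200)^2 = 0.2085^2 = 0.04347225
BA = 3.141593 * 0.04347225 = 0.136572 ≈ 0.1366 m^2

0.1366 m^2


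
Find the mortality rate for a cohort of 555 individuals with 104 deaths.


Mortality rate = 104 / 555 = 0.187387 ≈ 0.1874

0.1874


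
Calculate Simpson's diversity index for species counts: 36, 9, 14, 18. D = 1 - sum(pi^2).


Total N = 36 + 9 + 14 + 18 = 77
Per-species terms:
  p = 36/77 = 0.467532; p^2 = 0.467532^2 = 0.218586
  p = 9/77 = 0.116883; p^2 = 0.116883^2 = 0.013662
  p = 14/77 = 0.181818; p^2 = 0.181818^2 = 0.033058
  p = 18/77 = 0.233766; p^2 = 0.233766^2 = 0.054647
sum(p^2) = 0.218586 + 0.013662 + 0.033058 + 0.054647 = 0.319953
D = 1 - 0.319953 = 0.680047 ≈ 0.6800

0.6800


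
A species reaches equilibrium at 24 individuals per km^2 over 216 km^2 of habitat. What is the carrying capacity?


K = 24 * 216 = 5184 individuals

5184 individuals


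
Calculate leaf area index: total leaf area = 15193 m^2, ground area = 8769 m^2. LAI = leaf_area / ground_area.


LAI = 15193 / 8769 = 1.7326 ≈ 1.73

1.73


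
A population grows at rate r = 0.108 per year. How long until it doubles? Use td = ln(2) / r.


td = ln(2) / 0.108 = 0.693147 / 0.108 = 6.41803 ≈ 6.4 years

6.4 years


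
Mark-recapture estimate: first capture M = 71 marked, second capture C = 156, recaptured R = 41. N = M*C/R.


N = M * C / R = 71 * 156 / 41 = 11076 / 41 = 270.15 ≈ 270

270 individuals


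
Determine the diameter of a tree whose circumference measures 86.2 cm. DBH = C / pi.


DBH = C / pi = 86.2 / 3.141593 = 27.4383 ≈ 27.44 cm

27.44 cm


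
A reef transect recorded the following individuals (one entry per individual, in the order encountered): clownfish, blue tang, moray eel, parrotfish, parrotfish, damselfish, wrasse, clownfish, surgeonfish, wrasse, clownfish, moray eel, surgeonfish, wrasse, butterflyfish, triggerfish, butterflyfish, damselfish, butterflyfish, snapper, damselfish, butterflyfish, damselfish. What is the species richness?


Total individuals logged = 23
Distinct species (count of individuals): clownfish (3), blue tang (1), moray eel (2), parrotfish (2), damselfish (4), wrasse (3), surgeonfish (2), butterflyfish (4), triggerfish (1), snapper (1)
Species richness = number of distinct species = 10

10


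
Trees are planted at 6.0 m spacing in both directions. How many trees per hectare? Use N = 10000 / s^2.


N = 10000 / 6.0^2 = 10000 / 36 = 277.778 ≈ 278 trees/ha

278 trees/ha


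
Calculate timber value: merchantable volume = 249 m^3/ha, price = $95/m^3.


Value = 249 * 95 = $23655/ha

$23655/ha


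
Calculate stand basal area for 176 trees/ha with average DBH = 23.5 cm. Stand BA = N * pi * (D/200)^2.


(D/200)^2 = (23.5/200)^2 = 0.1175^2 = 0.01380625
Individual BA = 3.141593 * 0.01380625 = 0.0433736 m^2
Stand BA = 176 * 0.0433736 = 7.63375 ≈ 7.63 m^2/ha

7.63 m^2/ha


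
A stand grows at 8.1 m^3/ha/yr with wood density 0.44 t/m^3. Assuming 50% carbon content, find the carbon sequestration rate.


C = 8.1 * 0.44 * 0.5 = 1.782 ≈ 1.78 t C/ha/yr

1.78 t C/ha/yr


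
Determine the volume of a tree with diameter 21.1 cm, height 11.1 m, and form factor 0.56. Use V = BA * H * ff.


(D/200)^2 = (21.1/200)^2 = 0.1055^2 = 0.01113025
BA = 3.141593 * 0.01113025 = 0.0349667 m^2
V = 0.0349667 * 11.1 * 0.56 = 0.217353 ≈ 0.217 m^3

0.217 m^3


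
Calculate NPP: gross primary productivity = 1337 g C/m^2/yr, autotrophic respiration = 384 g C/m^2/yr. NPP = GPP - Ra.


NPP = GPP - Ra = 1337 - 384 = 953 g C/m^2/yr

953 g C/m^2/yr


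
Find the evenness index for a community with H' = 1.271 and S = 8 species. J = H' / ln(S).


ln(8) = 2.07944
J = H' / ln(S) = 1.271 / 2.07944 = 0.611222 ≈ 0.6112

0.6112


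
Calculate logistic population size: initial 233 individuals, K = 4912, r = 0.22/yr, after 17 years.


(K - N0)/N0 = (4912 - 233)/233 = 4679/233 = 20.0815
r*t = 0.22 * 17 = 3.74; exp(-3.74) = 0.0237541
20.0815 * 0.0237541 = 0.477018
1 + 0.477018 = 1.47702
N = 4912 / 1.47702 = 3325.62 ≈ 3326

3326


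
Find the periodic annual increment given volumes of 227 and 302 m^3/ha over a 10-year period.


PAI = (V2 - V1) / period = (302 - 227) / 10 = 75 / 10 = 7.50 m^3/ha/yr

7.50 m^3/ha/yr


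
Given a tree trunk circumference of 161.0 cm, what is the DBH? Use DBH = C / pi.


DBH = C / pi = 161.0 / 3.141593 = 51.2479 ≈ 51.25 cm

51.25 cm


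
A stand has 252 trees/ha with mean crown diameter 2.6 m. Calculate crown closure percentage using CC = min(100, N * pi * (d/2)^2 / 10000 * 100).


(d/2)^2 = (2.6/2)^2 = 1.3^2 = 1.69
Crown area = 3.141593 * 1.69 = 5.30929 m^2
N * area / 10000 * 100 = 252 * 5.30929 / 10000 * 100 = 13.3794
CC = min(100, 13.3794) = 13.3794 ≈ 13.4%

13.4%


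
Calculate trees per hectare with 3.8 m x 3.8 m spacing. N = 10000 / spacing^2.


N = 10000 / 3.8^2 = 10000 / 14.44 = 692.521 ≈ 693 trees/ha

693 trees/ha


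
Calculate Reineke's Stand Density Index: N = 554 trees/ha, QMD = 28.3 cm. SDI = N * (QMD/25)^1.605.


QMD/25 = 28.3/25 = 1.132
(1.132)^1.605 = exp(1.605 * ln(1.132)) = exp(1.605 * 0.123986) = exp(0.198998) = 1.22018
SDI = 554 * 1.22018 = 675.980 ≈ 676

676


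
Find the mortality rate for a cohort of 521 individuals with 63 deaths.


Mortality rate = 63 / 521 = 0.120921 ≈ 0.1209

0.1209


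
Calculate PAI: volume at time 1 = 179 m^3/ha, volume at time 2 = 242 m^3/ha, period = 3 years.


PAI = (V2 - V1) / period = (242 - 179) / 3 = 63 / 3 = 21.00 m^3/ha/yr

21.00 m^3/ha/yr


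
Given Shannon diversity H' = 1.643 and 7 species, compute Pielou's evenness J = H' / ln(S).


ln(7) = 1.94591
J = H' / ln(S) = 1.643 / 1.94591 = 0.844335 ≈ 0.8443

0.8443


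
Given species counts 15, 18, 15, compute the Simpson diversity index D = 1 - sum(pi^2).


Total N = 15 + 18 + 15 = 48
Per-species terms:
  p = 15/48 = 0.312500; p^2 = 0.312500^2 = 0.097656
  p = 18/48 = 0.375000; p^2 = 0.375000^2 = 0.140625
  p = 15/48 = 0.312500; p^2 = 0.312500^2 = 0.097656
sum(p^2) = 0.097656 + 0.140625 + 0.097656 = 0.335937
D = 1 - 0.335937 = 0.664063 ≈ 0.6641

0.6641


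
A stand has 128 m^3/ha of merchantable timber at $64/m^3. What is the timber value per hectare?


Value = 128 * 64 = $8192/ha

$8192/ha


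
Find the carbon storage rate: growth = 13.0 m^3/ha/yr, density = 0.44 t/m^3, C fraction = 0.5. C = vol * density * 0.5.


C = 13.0 * 0.44 * 0.5 = 2.86 t C/ha/yr

2.86 t C/ha/yr


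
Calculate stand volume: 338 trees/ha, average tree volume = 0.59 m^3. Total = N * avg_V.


V_stand = 338 * 0.59 = 199.42 ≈ 199.4 m^3/ha

199.4 m^3/ha


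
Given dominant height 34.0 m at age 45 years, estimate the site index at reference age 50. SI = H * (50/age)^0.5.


50/45 = 1.11111
(1.11111)^0.5 = 1.05409
SI = 34.0 * 1.05409 = 35.8391 ≈ 35.8 m

35.8 m


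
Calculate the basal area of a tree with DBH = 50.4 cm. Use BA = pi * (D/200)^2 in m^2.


D/200 = 50.4/200 = 0.252 m
(D/200)^2 = 0.252^2 = 0.063504
BA = 3.141593 * 0.063504 = 0.199504 ≈ 0.1995 m^2

0.1995 m^2


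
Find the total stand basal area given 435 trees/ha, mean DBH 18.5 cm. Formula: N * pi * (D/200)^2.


(D/200)^2 = (18.5/200)^2 = 0.0925^2 = 0.00855625
Individual BA = 3.141593 * 0.00855625 = 0.0268803 m^2
Stand BA = 435 * 0.0268803 = 11.6929 ≈ 11.69 m^2/ha

11.69 m^2/ha


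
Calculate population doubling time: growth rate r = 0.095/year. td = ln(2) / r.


td = ln(2) / 0.095 = 0.693147 / 0.095 = 7.29628 ≈ 7.3 years

7.3 years


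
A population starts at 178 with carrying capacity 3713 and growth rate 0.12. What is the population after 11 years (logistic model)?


(K - N0)/N0 = (3713 - 178)/178 = 3535/178 = 19.8596
r*t = 0.12 * 11 = 1.32; exp(-1.32) = 0.267135
19.8596 * 0.267135 = 5.30519
1 + 5.30519 = 6.30519
N = 3713 / 6.30519 = 588.880 ≈ 589

589


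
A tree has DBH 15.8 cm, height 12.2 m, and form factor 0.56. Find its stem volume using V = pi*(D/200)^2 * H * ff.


(D/200)^2 = (15.8/200)^2 = 0.079^2 = 0.006241
BA = 3.141593 * 0.006241 = 0.0196067 m^2
V = 0.0196067 * 12.2 * 0.56 = 0.133953 ≈ 0.134 m^3

0.134 m^3


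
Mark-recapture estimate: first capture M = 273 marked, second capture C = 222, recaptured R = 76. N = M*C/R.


N = M * C / R = 273 * 222 / 76 = 60606 / 76 = 797.45 ≈ 797

797 individuals


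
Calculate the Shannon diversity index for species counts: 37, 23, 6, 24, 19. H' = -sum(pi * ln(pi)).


Total N = 37 + 23 + 6 + 24 + 19 = 109
Per-species terms:
  p = 37/109 = 0.339450; ln(p) = -1.080429; p*ln(p) = 0.339450 * (-1.080429) = -0.366752
  p = 23/109 = 0.211009; ln(p) = -1.555854; p*ln(p) = 0.211009 * (-1.555854) = -0.328299
  p = 6/109 = 0.055046; ln(p) = -2.899586; p*ln(p) = 0.055046 * (-2.899586) = -0.159611
  p = 24/109 = 0.220183; ln(p) = -1.513296; p*ln(p) = 0.220183 * (-1.513296) = -0.333202
  p = 19/109 = 0.174312; ln(p) = -1.746908; p*ln(p) = 0.174312 * (-1.746908) = -0.304507
sum(p*ln(p)) = (-0.366752) + (-0.328299) + (-0.159611) + (-0.333202) + (-0.304507) = -1.492371
H' = -(-1.492371) = 1.492371 ≈ 1.4924

1.4924


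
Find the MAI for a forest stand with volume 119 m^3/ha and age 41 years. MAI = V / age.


MAI = 119 / 41 = 2.9024 ≈ 2.90 m^3/ha/yr

2.90 m^3/ha/yr


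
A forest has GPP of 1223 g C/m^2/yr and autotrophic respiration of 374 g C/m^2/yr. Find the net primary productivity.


NPP = GPP - Ra = 1223 - 374 = 849 g C/m^2/yr

849 g C/m^2/yr


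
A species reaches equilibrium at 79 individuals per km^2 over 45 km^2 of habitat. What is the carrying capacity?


K = 79 * 45 = 3555 individuals

3555 individuals


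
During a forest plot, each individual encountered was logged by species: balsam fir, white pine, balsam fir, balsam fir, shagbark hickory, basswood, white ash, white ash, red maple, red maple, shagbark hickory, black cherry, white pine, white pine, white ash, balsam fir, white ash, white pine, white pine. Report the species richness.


Total individuals logged = 19
Distinct species (count of individuals): balsam fir (4), white pine (5), shagbark hickory (2), basswood (1), white ash (4), red maple (2), black cherry (1)
Species richness = number of distinct species = 7

7


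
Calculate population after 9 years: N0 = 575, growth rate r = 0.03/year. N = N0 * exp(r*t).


r*t = 0.03 * 9 = 0.27
exp(0.27) = 1.30996
N = 575 * 1.30996 = 753.227 ≈ 753

753


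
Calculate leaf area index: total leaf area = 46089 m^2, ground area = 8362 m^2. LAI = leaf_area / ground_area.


LAI = 46089 / 8362 = 5.5117 ≈ 5.51

5.51


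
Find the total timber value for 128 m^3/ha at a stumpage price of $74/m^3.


Value = 128 * 74 = $9472/ha

$9472/ha


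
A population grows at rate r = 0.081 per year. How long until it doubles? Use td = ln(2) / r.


td = ln(2) / 0.081 = 0.693147 / 0.081 = 8.55737 ≈ 8.6 years

8.6 years


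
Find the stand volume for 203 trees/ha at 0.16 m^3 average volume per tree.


V_stand = 203 * 0.16 = 32.48 ≈ 32.5 m^3/ha

32.5 m^3/ha


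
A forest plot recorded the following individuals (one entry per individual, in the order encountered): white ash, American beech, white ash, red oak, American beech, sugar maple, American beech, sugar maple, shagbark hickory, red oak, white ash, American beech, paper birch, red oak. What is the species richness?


Total individuals logged = 14
Distinct species (count of individuals): white ash (3), American beech (4), red oak (3), sugar maple (2), shagbark hickory (1), paper birch (1)
Species richness = number of distinct species = 6

6


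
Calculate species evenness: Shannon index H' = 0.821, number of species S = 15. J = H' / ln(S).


ln(15) = 2.70805
J = H' / ln(S) = 0.821 / 2.70805 = 0.303170 ≈ 0.3032

0.3032


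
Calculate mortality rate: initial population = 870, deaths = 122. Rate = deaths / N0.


Mortality rate = 122 / 870 = 0.140230 ≈ 0.1402

0.1402


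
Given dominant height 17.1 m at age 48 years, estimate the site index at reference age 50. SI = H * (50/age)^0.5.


50/48 = 1.04167
(1.04167)^0.5 = 1.02062
SI = 17.1 * 1.02062 = 17.4526 ≈ 17.5 m

17.5 m


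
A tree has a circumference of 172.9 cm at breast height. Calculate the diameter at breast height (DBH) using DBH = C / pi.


DBH = C / pi = 172.9 / 3.141593 = 55.0358 ≈ 55.04 cm

55.04 cm


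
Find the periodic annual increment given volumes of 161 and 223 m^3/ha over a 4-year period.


PAI = (V2 - V1) / period = (223 - 161) / 4 = 62 / 4 = 15.50 m^3/ha/yr

15.50 m^3/ha/yr


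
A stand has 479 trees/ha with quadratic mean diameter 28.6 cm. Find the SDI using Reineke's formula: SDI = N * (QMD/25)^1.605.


QMD/25 = 28.6/25 = 1.144
(1.144)^1.605 = exp(1.605 * ln(1.144)) = exp(1.605 * 0.134531) = exp(0.215922) = 1.24101
SDI = 479 * 1.24101 = 594.444 ≈ 594

594


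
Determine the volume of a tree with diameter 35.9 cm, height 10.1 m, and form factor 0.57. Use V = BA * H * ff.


(D/200)^2 = (35.9/200)^2 = 0.1795^2 = 0.03222025
BA = 3.141593 * 0.03222025 = 0.101223 m^2
V = 0.101223 * 10.1 * 0.57 = 0.582741 ≈ 0.583 m^3

0.583 m^3


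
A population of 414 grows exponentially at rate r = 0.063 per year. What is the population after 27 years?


r*t = 0.063 * 27 = 1.701
exp(1.701) = 5.47942
N = 414 * 5.47942 = 2268.48 ≈ 2268

2268


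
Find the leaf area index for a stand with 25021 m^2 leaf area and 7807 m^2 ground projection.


LAI = 25021 / 7807 = 3.2049 ≈ 3.20

3.20


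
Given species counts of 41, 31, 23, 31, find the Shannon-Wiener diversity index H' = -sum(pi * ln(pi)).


Total N = 41 + 31 + 23 + 31 = 126
Per-species terms:
  p = 41/126 = 0.325397; ln(p) = -1.122709; p*ln(p) = 0.325397 * (-1.122709) = -0.365326
  p = 31/126 = 0.246032; ln(p) = -1.402294; p*ln(p) = 0.246032 * (-1.402294) = -0.345009
  p = 23/126 = 0.182540; ln(p) = -1.700786; p*ln(p) = 0.182540 * (-1.700786) = -0.310461
  p = 31/126 = 0.246032; ln(p) = -1.402294; p*ln(p) = 0.246032 * (-1.402294) = -0.345009
sum(p*ln(p)) = (-0.365326) + (-0.345009) + (-0.310461) + (-0.345009) = -1.365805
H' = -(-1.365805) = 1.365805 ≈ 1.3658

1.3658


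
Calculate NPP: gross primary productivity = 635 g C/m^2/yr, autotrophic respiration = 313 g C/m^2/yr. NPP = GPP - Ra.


NPP = GPP - Ra = 635 - 313 = 322 g C/m^2/yr

322 g C/m^2/yr


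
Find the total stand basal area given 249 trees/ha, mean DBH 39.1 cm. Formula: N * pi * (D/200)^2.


(D/200)^2 = (39.1/200)^2 = 0.1955^2 = 0.03822025
Individual BA = 3.141593 * 0.03822025 = 0.120072 m^2
Stand BA = 249 * 0.120072 = 29.8979 ≈ 29.90 m^2/ha

29.90 m^2/ha


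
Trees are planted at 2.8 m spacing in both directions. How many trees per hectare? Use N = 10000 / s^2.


N = 10000 / 2.8^2 = 10000 / 7.84 = 1275.51 ≈ 1276 trees/ha

1276 trees/ha


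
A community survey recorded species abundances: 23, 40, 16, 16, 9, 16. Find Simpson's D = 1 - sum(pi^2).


Total N = 23 + 40 + 16 + 16 + 9 + 16 = 120
Per-species terms:
  p = 23/120 = 0.191667; p^2 = 0.191667^2 = 0.036736
  p = 40/120 = 0.333333; p^2 = 0.333333^2 = 0.111111
  p = 16/120 = 0.133333; p^2 = 0.133333^2 = 0.017778
  p = 16/120 = 0.133333; p^2 = 0.133333^2 = 0.017778
  p = 9/120 = 0.075000; p^2 = 0.075000^2 = 0.005625
  p = 16/120 = 0.133333; p^2 = 0.133333^2 = 0.017778
sum(p^2) = 0.036736 + 0.111111 + 0.017778 + 0.017778 + 0.005625 + 0.017778 = 0.206806
D = 1 - 0.206806 = 0.793194 ≈ 0.7932

0.7932


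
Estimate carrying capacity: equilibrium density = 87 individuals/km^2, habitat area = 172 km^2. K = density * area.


K = 87 * 172 = 14964 individuals

14964 individuals


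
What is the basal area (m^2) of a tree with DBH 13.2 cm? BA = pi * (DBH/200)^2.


D/200 = 13.2/200 = 0.066 m
(D/200)^2 = 0.066^2 = 0.004356
BA = 3.141593 * 0.004356 = 0.0136848 ≈ 0.0137 m^2

0.0137 m^2


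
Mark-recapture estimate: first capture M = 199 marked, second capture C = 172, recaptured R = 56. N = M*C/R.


N = M * C / R = 199 * 172 / 56 = 34228 / 56 = 611.21 ≈ 611

611 individuals


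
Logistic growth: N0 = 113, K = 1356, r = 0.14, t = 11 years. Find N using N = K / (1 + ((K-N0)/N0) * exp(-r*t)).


(K - N0)/N0 = (1356 - 113)/113 = 1243/113 = 11.0000
r*t = 0.14 * 11 = 1.54; exp(-1.54) = 0.214381
11.0000 * 0.214381 = 2.35819
1 + 2.35819 = 3.35819
N = 1356 / 3.35819 = 403.789 ≈ 404

404


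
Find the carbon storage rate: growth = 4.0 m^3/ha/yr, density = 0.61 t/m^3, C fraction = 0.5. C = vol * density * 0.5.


C = 4.0 * 0.61 * 0.5 = 1.22 t C/ha/yr

1.22 t C/ha/yr


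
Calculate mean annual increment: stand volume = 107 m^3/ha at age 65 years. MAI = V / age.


MAI = 107 / 65 = 1.6462 ≈ 1.65 m^3/ha/yr

1.65 m^3/ha/yr


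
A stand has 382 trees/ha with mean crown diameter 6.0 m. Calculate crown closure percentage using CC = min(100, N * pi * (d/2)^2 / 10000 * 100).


(d/2)^2 = (6.0/2)^2 = 3^2 = 9
Crown area = 3.141593 * 9 = 28.2743 m^2
N * area / 10000 * 100 = 382 * 28.2743 / 10000 * 100 = 108.008
CC = min(100, 108.008) = 100%

100%


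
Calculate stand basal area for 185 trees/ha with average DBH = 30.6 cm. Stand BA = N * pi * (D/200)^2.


(D/200)^2 = (30.6/200)^2 = 0.153^2 = 0.023409
Individual BA = 3.141593 * 0.023409 = 0.0735416 m^2
Stand BA = 185 * 0.0735416 = 13.6052 ≈ 13.61 m^2/ha

13.61 m^2/ha


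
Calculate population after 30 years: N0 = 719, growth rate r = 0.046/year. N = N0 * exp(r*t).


r*t = 0.046 * 30 = 1.38
exp(1.38) = 3.97490
N = 719 * 3.97490 = 2857.95 ≈ 2858

2858


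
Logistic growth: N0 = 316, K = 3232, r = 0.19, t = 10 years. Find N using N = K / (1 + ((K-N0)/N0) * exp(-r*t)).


(K - N0)/N0 = (3232 - 316)/316 = 2916/316 = 9.22785
r*t = 0.19 * 10 = 1.9; exp(-1.9) = 0.149569
9.22785 * 0.149569 = 1.38020
1 + 1.38020 = 2.38020
N = 3232 / 2.38020 = 1357.87 ≈ 1358

1358


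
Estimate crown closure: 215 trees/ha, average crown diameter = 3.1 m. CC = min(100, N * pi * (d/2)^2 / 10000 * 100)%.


(d/2)^2 = (3.1/2)^2 = 1.55^2 = 2.4025
Crown area = 3.141593 * 2.4025 = 7.54768 m^2
N * area / 10000 * 100 = 215 * 7.54768 / 10000 * 100 = 16.2275
CC = min(100, 16.2275) = 16.2275 ≈ 16.2%

16.2%


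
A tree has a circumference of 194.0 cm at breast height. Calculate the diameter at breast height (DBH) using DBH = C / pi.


DBH = C / pi = 194.0 / 3.141593 = 61.7521 ≈ 61.75 cm

61.75 cm


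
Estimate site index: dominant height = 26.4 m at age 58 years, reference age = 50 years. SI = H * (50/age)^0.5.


50/58 = 0.862069
(0.862069)^0.5 = 0.928477
SI = 26.4 * 0.928477 = 24.5118 ≈ 24.5 m

24.5 m


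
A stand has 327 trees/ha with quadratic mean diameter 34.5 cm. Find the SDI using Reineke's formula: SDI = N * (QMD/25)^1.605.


QMD/25 = 34.5/25 = 1.38
(1.38)^1.605 = exp(1.605 * ln(1.38)) = exp(1.605 * 0.322083) = exp(0.516943) = 1.67689
SDI = 327 * 1.67689 = 548.343 ≈ 548

548


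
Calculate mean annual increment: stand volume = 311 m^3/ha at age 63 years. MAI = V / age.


MAI = 311 / 63 = 4.9365 ≈ 4.94 m^3/ha/yr

4.94 m^3/ha/yr


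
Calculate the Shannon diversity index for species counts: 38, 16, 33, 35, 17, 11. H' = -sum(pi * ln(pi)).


Total N = 38 + 16 + 33 + 35 + 17 + 11 = 150
Per-species terms:
  p = 38/150 = 0.253333; ln(p) = -1.373050; p*ln(p) = 0.253333 * (-1.373050) = -0.347839
  p = 16/150 = 0.106667; ln(p) = -2.238043; p*ln(p) = 0.106667 * (-2.238043) = -0.238725
  p = 33/150 = 0.220000; ln(p) = -1.514128; p*ln(p) = 0.220000 * (-1.514128) = -0.333108
  p = 35/150 = 0.233333; ln(p) = -1.455289; p*ln(p) = 0.233333 * (-1.455289) = -0.339567
  p = 17/150 = 0.113333; ln(p) = -2.177425; p*ln(p) = 0.113333 * (-2.177425) = -0.246774
  p = 11/150 = 0.073333; ln(p) = -2.612745; p*ln(p) = 0.073333 * (-2.612745) = -0.191600
sum(p*ln(p)) = (-0.347839) + (-0.238725) + (-0.333108) + (-0.339567) + (-0.246774) + (-0.191600) = -1.697613
H' = -(-1.697613) = 1.697613 ≈ 1.6976

1.6976


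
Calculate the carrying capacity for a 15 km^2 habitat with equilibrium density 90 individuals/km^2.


K = 90 * 15 = 1350 individuals

1350 individuals


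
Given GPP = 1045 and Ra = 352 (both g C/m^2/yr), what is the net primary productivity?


NPP = GPP - Ra = 1045 - 352 = 693 g C/m^2/yr

693 g C/m^2/yr


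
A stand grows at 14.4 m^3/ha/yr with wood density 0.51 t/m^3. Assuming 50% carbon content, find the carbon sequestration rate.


C = 14.4 * 0.51 * 0.5 = 3.672 ≈ 3.67 t C/ha/yr

3.67 t C/ha/yr


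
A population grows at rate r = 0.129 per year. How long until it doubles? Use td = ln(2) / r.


td = ln(2) / 0.129 = 0.693147 / 0.129 = 5.37323 ≈ 5.4 years

5.4 years


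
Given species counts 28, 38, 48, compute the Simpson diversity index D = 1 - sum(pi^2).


Total N = 28 + 38 + 48 = 114
Per-species terms:
  p = 28/114 = 0.245614; p^2 = 0.245614^2 = 0.060326
  p = 38/114 = 0.333333; p^2 = 0.333333^2 = 0.111111
  p = 48/114 = 0.421053; p^2 = 0.421053^2 = 0.177286
sum(p^2) = 0.060326 + 0.111111 + 0.177286 = 0.348723
D = 1 - 0.348723 = 0.651277 ≈ 0.6513

0.6513


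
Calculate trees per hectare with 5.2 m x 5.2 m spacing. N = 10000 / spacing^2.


N = 10000 / 5.2^2 = 10000 / 27.04 = 369.822 ≈ 370 trees/ha

370 trees/ha


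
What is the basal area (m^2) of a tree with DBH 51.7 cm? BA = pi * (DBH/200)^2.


D/200 = 51.7/200 = 0.2585 m
(D/200)^2 = 0.2585^2 = 0.06682225
BA = 3.141593 * 0.06682225 = 0.209928 ≈ 0.2099 m^2

0.2099 m^2


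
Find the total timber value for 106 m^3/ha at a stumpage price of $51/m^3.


Value = 106 * 51 = $5406/ha

$5406/ha


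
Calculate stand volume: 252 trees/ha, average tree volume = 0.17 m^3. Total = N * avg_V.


V_stand = 252 * 0.17 = 42.84 ≈ 42.8 m^3/ha

42.8 m^3/ha


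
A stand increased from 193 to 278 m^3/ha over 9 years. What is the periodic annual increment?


PAI = (V2 - V1) / period = (278 - 193) / 9 = 85 / 9 = 9.4444 ≈ 9.44 m^3/ha/yr

9.44 m^3/ha/yr


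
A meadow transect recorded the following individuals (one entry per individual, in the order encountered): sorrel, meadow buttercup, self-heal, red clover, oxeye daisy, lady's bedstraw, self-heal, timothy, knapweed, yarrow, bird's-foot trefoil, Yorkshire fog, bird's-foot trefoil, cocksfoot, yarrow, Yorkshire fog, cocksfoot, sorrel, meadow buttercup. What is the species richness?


Total individuals logged = 19
Distinct species (count of individuals): sorrel (2), meadow buttercup (2), self-heal (2), red clover (1), oxeye daisy (1), lady's bedstraw (1), timothy (1), knapweed (1), yarrow (2), bird's-foot trefoil (2), Yorkshire fog (2), cocksfoot (2)
Species richness = number of distinct species = 12

12


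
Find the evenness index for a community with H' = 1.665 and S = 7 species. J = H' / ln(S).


ln(7) = 1.94591
J = H' / ln(S) = 1.665 / 1.94591 = 0.855641 ≈ 0.8556

0.8556


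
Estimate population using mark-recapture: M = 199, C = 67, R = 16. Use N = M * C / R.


N = M * C / R = 199 * 67 / 16 = 13333 / 16 = 833.31 ≈ 833

833 individuals


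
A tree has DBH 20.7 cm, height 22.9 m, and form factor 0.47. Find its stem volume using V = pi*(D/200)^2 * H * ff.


(D/200)^2 = (20.7/200)^2 = 0.1035^2 = 0.01071225
BA = 3.141593 * 0.01071225 = 0.0336535 m^2
V = 0.0336535 * 22.9 * 0.47 = 0.362213 ≈ 0.362 m^3

0.362 m^3


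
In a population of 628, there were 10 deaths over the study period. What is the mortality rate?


Mortality rate = 10 / 628 = 0.015924 ≈ 0.0159

0.0159


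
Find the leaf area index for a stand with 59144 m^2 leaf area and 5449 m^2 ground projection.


LAI = 59144 / 5449 = 10.8541 ≈ 10.85

10.85


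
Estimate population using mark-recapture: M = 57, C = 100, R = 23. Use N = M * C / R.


N = M * C / R = 57 * 100 / 23 = 5700 / 23 = 247.83 ≈ 248

248 individuals


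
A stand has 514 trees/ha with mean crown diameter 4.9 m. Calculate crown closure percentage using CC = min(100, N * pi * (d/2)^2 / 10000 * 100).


(d/2)^2 = (4.9/2)^2 = 2.45^2 = 6.0025
Crown area = 3.141593 * 6.0025 = 18.8574 m^2
N * area / 10000 * 100 = 514 * 18.8574 / 10000 * 100 = 96.9270
CC = min(100, 96.9270) = 96.9270 ≈ 96.9%

96.9%


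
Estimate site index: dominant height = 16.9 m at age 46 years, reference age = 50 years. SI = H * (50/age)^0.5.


50/46 = 1.08696
(1.08696)^0.5 = 1.04257
SI = 16.9 * 1.04257 = 17.6194 ≈ 17.6 m

17.6 m


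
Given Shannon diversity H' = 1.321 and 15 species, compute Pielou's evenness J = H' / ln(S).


ln(15) = 2.70805
J = H' / ln(S) = 1.321 / 2.70805 = 0.487805 ≈ 0.4878

0.4878


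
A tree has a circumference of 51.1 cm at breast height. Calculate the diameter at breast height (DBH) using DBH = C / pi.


DBH = C / pi = 51.1 / 3.141593 = 16.2656 ≈ 16.27 cm

16.27 cm


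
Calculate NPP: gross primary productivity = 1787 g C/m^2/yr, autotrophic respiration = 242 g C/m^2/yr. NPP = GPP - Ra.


NPP = GPP - Ra = 1787 - 242 = 1545 g C/m^2/yr

1545 g C/m^2/yr


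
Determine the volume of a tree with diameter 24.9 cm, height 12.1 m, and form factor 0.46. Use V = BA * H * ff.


(D/200)^2 = (24.9/200)^2 = 0.1245^2 = 0.01550025
BA = 3.141593 * 0.01550025 = 0.0486955 m^2
V = 0.0486955 * 12.1 * 0.46 = 0.271039 ≈ 0.271 m^3

0.271 m^3


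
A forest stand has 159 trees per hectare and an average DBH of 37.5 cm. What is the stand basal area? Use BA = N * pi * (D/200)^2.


(D/200)^2 = (37.5/200)^2 = 0.1875^2 = 0.03515625
Individual BA = 3.141593 * 0.03515625 = 0.110447 m^2
Stand BA = 159 * 0.110447 = 17.5611 ≈ 17.56 m^2/ha

17.56 m^2/ha


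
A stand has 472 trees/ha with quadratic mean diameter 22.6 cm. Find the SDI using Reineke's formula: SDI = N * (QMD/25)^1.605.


QMD/25 = 22.6/25 = 0.904
(0.904)^1.605 = exp(1.605 * ln(0.904)) = exp(1.605 * (-0.100926)) = exp(-0.161986) = 0.850453
SDI = 472 * 0.850453 = 401.414 ≈ 401

401


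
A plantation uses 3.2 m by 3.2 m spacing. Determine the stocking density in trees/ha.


N = 10000 / 3.2^2 = 10000 / 10.24 = 976.563 ≈ 977 trees/ha

977 trees/ha


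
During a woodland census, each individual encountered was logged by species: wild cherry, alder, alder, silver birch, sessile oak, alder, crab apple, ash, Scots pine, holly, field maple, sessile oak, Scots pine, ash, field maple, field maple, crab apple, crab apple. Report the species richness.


Total individuals logged = 18
Distinct species (count of individuals): wild cherry (1), alder (3), silver birch (1), sessile oak (2), crab apple (3), ash (2), Scots pine (2), holly (1), field maple (3)
Species richness = number of distinct species = 9

9


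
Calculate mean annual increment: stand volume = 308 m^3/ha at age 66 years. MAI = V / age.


MAI = 308 / 66 = 4.6667 ≈ 4.67 m^3/ha/yr

4.67 m^3/ha/yr


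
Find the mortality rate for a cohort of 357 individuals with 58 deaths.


Mortality rate = 58 / 357 = 0.162465 ≈ 0.1625

0.1625


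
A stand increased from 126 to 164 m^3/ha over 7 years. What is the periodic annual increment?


PAI = (V2 - V1) / period = (164 - 126) / 7 = 38 / 7 = 5.4286 ≈ 5.43 m^3/ha/yr

5.43 m^3/ha/yr


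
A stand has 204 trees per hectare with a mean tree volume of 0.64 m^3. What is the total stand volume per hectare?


V_stand = 204 * 0.64 = 130.56 ≈ 130.6 m^3/ha

130.6 m^3/ha


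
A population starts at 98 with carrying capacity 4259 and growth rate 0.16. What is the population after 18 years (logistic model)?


(K - N0)/N0 = (4259 - 98)/98 = 4161/98 = 42.4592
r*t = 0.16 * 18 = 2.88; exp(-2.88) = 0.0561348
42.4592 * 0.0561348 = 2.38344
1 + 2.38344 = 3.38344
N = 4259 / 3.38344 = 1258.78 ≈ 1259

1259


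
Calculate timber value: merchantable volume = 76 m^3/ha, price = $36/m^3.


Value = 76 * 36 = $2736/ha

$2736/ha


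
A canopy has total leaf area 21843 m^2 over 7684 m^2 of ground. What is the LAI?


LAI = 21843 / 7684 = 2.8427 ≈ 2.84

2.84


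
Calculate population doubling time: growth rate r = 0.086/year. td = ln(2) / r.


td = ln(2) / 0.086 = 0.693147 / 0.086 = 8.05985 ≈ 8.1 years

8.1 years


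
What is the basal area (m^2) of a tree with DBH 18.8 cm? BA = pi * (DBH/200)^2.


D/200 = 18.8/200 = 0.094 m
(D/200)^2 = 0.094^2 = 0.008836
BA = 3.141593 * 0.008836 = 0.0277591 ≈ 0.0278 m^2

0.0278 m^2


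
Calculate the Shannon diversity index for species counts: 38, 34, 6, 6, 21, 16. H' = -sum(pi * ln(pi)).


Total N = 38 + 34 + 6 + 6 + 21 + 16 = 121
Per-species terms:
  p = 38/121 = 0.314050; ln(p) = -1.158203; p*ln(p) = 0.314050 * (-1.158203) = -0.363734
  p = 34/121 = 0.280992; ln(p) = -1.269429; p*ln(p) = 0.280992 * (-1.269429) = -0.356699
  p = 6/121 = 0.049587; ln(p) = -3.004027; p*ln(p) = 0.049587 * (-3.004027) = -0.148961
  p = 6/121 = 0.049587; ln(p) = -3.004027; p*ln(p) = 0.049587 * (-3.004027) = -0.148961
  p = 21/121 = 0.173554; ln(p) = -1.751266; p*ln(p) = 0.173554 * (-1.751266) = -0.303939
  p = 16/121 = 0.132231; ln(p) = -2.023205; p*ln(p) = 0.132231 * (-2.023205) = -0.267530
sum(p*ln(p)) = (-0.363734) + (-0.356699) + (-0.148961) + (-0.148961) + (-0.303939) + (-0.267530) = -1.589824
H' = -(-1.589824) = 1.589824 ≈ 1.5898

1.5898


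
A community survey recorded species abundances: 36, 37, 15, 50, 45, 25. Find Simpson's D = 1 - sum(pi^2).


Total N = 36 + 37 + 15 + 50 + 45 + 25 = 208
Per-species terms:
  p = 36/208 = 0.173077; p^2 = 0.173077^2 = 0.029956
  p = 37/208 = 0.177885; p^2 = 0.177885^2 = 0.031643
  p = 15/208 = 0.072115; p^2 = 0.072115^2 = 0.005201
  p = 50/208 = 0.240385; p^2 = 0.240385^2 = 0.057785
  p = 45/208 = 0.216346; p^2 = 0.216346^2 = 0.046806
  p = 25/208 = 0.120192; p^2 = 0.120192^2 = 0.014446
sum(p^2) = 0.029956 + 0.031643 + 0.005201 + 0.057785 + 0.046806 + 0.014446 = 0.185837
D = 1 - 0.185837 = 0.814163 ≈ 0.8142

0.8142


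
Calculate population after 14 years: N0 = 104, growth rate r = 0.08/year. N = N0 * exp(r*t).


r*t = 0.08 * 14 = 1.12
exp(1.12) = 3.06485
N = 104 * 3.06485 = 318.744 ≈ 319

319


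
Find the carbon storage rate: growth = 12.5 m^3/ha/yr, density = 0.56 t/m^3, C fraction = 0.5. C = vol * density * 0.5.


C = 12.5 * 0.56 * 0.5 = 3.50 t C/ha/yr

3.50 t C/ha/yr


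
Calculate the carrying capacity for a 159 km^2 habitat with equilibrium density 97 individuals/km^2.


K = 97 * 159 = 15423 individuals

15423 individuals


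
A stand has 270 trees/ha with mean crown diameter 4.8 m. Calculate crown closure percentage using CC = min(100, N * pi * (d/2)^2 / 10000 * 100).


(d/2)^2 = (4.8/2)^2 = 2.4^2 = 5.76
Crown area = 3.141593 * 5.76 = 18.0956 m^2
N * area / 10000 * 100 = 270 * 18.0956 / 10000 * 100 = 48.8581
CC = min(100, 48.8581) = 48.8581 ≈ 48.9%

48.9%


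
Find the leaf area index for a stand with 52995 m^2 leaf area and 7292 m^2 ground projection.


LAI = 52995 / 7292 = 7.2676 ≈ 7.27

7.27


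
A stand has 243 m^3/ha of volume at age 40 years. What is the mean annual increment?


MAI = 243 / 40 = 6.0750 ≈ 6.08 m^3/ha/yr

6.08 m^3/ha/yr


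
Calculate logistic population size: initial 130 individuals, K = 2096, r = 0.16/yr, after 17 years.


(K - N0)/N0 = (2096 - 130)/130 = 1966/130 = 15.1231
r*t = 0.16 * 17 = 2.72; exp(-2.72) = 0.0658748
15.1231 * 0.0658748 = 0.996231
1 + 0.996231 = 1.99623
N = 2096 / 1.99623 = 1049.98 ≈ 1050

1050


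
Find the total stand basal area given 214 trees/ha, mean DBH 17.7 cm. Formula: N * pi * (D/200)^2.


(D/200)^2 = (17.7/200)^2 = 0.0885^2 = 0.00783225
Individual BA = 3.141593 * 0.00783225 = 0.0246057 m^2
Stand BA = 214 * 0.0246057 = 5.26562 ≈ 5.27 m^2/ha

5.27 m^2/ha


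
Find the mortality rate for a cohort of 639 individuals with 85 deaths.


Mortality rate = 85 / 639 = 0.133020 ≈ 0.1330

0.1330


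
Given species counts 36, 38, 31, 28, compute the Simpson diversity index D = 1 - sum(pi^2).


Total N = 36 + 38 + 31 + 28 = 133
Per-species terms:
  p = 36/133 = 0.270677; p^2 = 0.270677^2 = 0.073266
  p = 38/133 = 0.285714; p^2 = 0.285714^2 = 0.081632
  p = 31/133 = 0.233083; p^2 = 0.233083^2 = 0.054328
  p = 28/133 = 0.210526; p^2 = 0.210526^2 = 0.044321
sum(p^2) = 0.073266 + 0.081632 + 0.054328 + 0.044321 = 0.253547
D = 1 - 0.253547 = 0.746453 ≈ 0.7465

0.7465


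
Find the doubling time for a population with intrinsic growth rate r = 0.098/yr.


td = ln(2) / 0.098 = 0.693147 / 0.098 = 7.07293 ≈ 7.1 years

7.1 years


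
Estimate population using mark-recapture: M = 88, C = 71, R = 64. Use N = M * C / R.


N = M * C / R = 88 * 71 / 64 = 6248 / 64 = 97.63 ≈ 98

98 individuals


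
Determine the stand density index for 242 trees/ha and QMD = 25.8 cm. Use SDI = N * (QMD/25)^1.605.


QMD/25 = 25.8/25 = 1.032
(1.032)^1.605 = exp(1.605 * ln(1.032)) = exp(1.605 * 0.0314987) = exp(0.0505554) = 1.05186
SDI = 242 * 1.05186 = 254.550 ≈ 255

255


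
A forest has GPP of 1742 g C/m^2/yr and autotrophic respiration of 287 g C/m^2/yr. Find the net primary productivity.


NPP = GPP - Ra = 1742 - 287 = 1455 g C/m^2/yr

1455 g C/m^2/yr


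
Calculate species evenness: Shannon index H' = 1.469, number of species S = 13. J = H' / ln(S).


ln(13) = 2.56495
J = H' / ln(S) = 1.469 / 2.56495 = 0.572721 ≈ 0.5727

0.5727


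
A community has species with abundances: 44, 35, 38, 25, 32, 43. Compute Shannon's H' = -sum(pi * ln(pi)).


Total N = 44 + 35 + 38 + 25 + 32 + 43 = 217
Per-species terms:
  p = 44/217 = 0.202765; ln(p) = -1.595708; p*ln(p) = 0.202765 * (-1.595708) = -0.323554
  p = 35/217 = 0.161290; ln(p) = -1.824551; p*ln(p) = 0.161290 * (-1.824551) = -0.294282
  p = 38/217 = 0.175115; ln(p) = -1.742312; p*ln(p) = 0.175115 * (-1.742312) = -0.305105
  p = 25/217 = 0.115207; ln(p) = -2.161025; p*ln(p) = 0.115207 * (-2.161025) = -0.248965
  p = 32/217 = 0.147465; ln(p) = -1.914164; p*ln(p) = 0.147465 * (-1.914164) = -0.282272
  p = 43/217 = 0.198157; ln(p) = -1.618696; p*ln(p) = 0.198157 * (-1.618696) = -0.320756
sum(p*ln(p)) = (-0.323554) + (-0.294282) + (-0.305105) + (-0.248965) + (-0.282272) + (-0.320756) = -1.774934
H' = -(-1.774934) = 1.774934 ≈ 1.7749

1.7749


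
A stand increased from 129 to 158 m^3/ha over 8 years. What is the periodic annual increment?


PAI = (V2 - V1) / period = (158 - 129) / 8 = 29 / 8 = 3.6250 ≈ 3.63 m^3/ha/yr

3.63 m^3/ha/yr


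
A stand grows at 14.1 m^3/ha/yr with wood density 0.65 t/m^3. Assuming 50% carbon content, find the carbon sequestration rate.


C = 14.1 * 0.65 * 0.5 = 4.5825 ≈ 4.58 t C/ha/yr

4.58 t C/ha/yr


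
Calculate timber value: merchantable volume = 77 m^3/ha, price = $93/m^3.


Value = 77 * 93 = $7161/ha

$7161/ha


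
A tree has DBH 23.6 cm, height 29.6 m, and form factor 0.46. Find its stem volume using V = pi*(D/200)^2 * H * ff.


(D/200)^2 = (23.6/200)^2 = 0.118^2 = 0.013924
BA = 3.141593 * 0.013924 = 0.0437435 m^2
V = 0.0437435 * 29.6 * 0.46 = 0.595611 ≈ 0.596 m^3

0.596 m^3


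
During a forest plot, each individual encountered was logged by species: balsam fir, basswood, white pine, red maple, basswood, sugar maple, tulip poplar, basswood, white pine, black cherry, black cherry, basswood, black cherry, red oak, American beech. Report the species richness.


Total individuals logged = 15
Distinct species (count of individuals): balsam fir (1), basswood (4), white pine (2), red maple (1), sugar maple (1), tulip poplar (1), black cherry (3), red oak (1), American beech (1)
Species richness = number of distinct species = 9

9


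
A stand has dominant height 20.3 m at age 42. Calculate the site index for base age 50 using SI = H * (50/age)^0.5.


50/42 = 1.19048
(1.19048)^0.5 = 1.09109
SI = 20.3 * 1.09109 = 22.1491 ≈ 22.1 m

22.1 m


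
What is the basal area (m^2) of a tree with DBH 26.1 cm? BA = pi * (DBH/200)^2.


D/200 = 26.1/200 = 0.1305 m
(D/200)^2 = 0.1305^2 = 0.01703025
BA = 3.141593 * 0.01703025 = 0.0535021 ≈ 0.0535 m^2

0.0535 m^2


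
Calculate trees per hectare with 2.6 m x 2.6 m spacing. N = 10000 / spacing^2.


N = 10000 / 2.6^2 = 10000 / 6.76 = 1479.29 ≈ 1479 trees/ha

1479 trees/ha


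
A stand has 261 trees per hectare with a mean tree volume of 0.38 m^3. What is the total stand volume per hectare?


V_stand = 261 * 0.38 = 99.18 ≈ 99.2 m^3/ha

99.2 m^3/ha


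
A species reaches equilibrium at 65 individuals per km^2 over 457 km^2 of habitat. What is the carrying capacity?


K = 65 * 457 = 29705 individuals

29705 individuals


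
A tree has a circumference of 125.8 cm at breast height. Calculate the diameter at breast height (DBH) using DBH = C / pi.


DBH = C / pi = 125.8 / 3.141593 = 40.0434 ≈ 40.04 cm

40.04 cm


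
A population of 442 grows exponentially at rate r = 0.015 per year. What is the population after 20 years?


r*t = 0.015 * 20 = 0.3
exp(0.3) = 1.34986
N = 442 * 1.34986 = 596.638 ≈ 597

597


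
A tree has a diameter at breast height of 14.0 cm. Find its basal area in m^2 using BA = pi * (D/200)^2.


D/200 = 14.0/200 = 0.07 m
(D/200)^2 = 0.07^2 = 0.0049
BA = 3.141593 * 0.0049 = 0.0153938 ≈ 0.0154 m^2

0.0154 m^2


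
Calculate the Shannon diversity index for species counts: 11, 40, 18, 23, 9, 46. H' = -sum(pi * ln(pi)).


Total N = 11 + 40 + 18 + 23 + 9 + 46 = 147
Per-species terms:
  p = 11/147 = 0.074830; ln(p) = -2.592536; p*ln(p) = 0.074830 * (-2.592536) = -0.193999
  p = 40/147 = 0.272109; ln(p) = -1.301553; p*ln(p) = 0.272109 * (-1.301553) = -0.354164
  p = 18/147 = 0.122449; ln(p) = -2.100061; p*ln(p) = 0.122449 * (-2.100061) = -0.257150
  p = 23/147 = 0.156463; ln(p) = -1.854936; p*ln(p) = 0.156463 * (-1.854936) = -0.290229
  p = 9/147 = 0.061224; ln(p) = -2.793216; p*ln(p) = 0.061224 * (-2.793216) = -0.171012
  p = 46/147 = 0.312925; ln(p) = -1.161792; p*ln(p) = 0.312925 * (-1.161792) = -0.363554
sum(p*ln(p)) = (-0.193999) + (-0.354164) + (-0.257150) + (-0.290229) + (-0.171012) + (-0.363554) = -1.630108
H' = -(-1.630108) = 1.630108 ≈ 1.6301

1.6301


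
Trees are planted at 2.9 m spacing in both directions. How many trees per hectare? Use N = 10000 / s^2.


N = 10000 / 2.9^2 = 10000 / 8.41 = 1189.06 ≈ 1189 trees/ha

1189 trees/ha


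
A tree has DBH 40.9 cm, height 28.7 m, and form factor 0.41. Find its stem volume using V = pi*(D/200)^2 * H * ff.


(D/200)^2 = (40.9/200)^2 = 0.2045^2 = 0.04182025
BA = 3.141593 * 0.04182025 = 0.131382 m^2
V = 0.131382 * 28.7 * 0.41 = 1.54597 ≈ 1.546 m^3

1.546 m^3
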